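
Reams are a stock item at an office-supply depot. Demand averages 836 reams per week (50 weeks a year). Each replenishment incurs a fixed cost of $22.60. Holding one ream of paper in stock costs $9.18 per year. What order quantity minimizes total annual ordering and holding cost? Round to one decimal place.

Q* ≈ 453.7 reams

Annual demand D = 836 × 50 = 41,800.
EOQ = √(2DS / H) = √(2 × 41,800 × 22.6 / 9.18).
= √(1,889,360 / 9.18) = √205,812.6362 ≈ 453.666.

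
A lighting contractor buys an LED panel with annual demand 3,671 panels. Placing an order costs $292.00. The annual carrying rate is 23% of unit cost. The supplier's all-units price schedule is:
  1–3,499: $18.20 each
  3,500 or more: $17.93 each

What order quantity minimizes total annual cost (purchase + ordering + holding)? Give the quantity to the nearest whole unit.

Q* ≈ 716 panels

Holding cost per unit per year at price C is H = 0.23·C.
Evaluate total cost at each tier's feasible EOQ or, if the EOQ is below the tier, at the tier's minimum quantity.
EOQ at $18.20 = 715.6 (feasible in tier 1): TC = 3,671×$18.20 + (3,671/715.6)×292 + (715.6/2)×0.23×$18.20 = $69,807.90.
EOQ at $17.93 = 721.0 < 3500, so use break Q=3500: TC = 3,671×$17.93 + (3,671/3500.0)×292 + (3500.0/2)×0.23×$17.93 = $73,344.12.
Lowest total cost is $69,807.90 at Q = 715.6.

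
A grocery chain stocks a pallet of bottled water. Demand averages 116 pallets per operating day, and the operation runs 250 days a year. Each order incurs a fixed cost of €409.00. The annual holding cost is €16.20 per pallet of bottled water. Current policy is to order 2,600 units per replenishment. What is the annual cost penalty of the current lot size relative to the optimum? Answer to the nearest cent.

Annual demand D = 116 × 250 = 29,000.
EOQ = √(2DS/H) = √(2 × 29,000 × 409 / 16.2) ≈ 1210.09.
Cost at Q* = (D/Q*)S + (Q*/2)H = √(2DSH) ≈ €19,603.48.
Cost at Q = 2,600: (29,000/2,600)×409 + (2,600/2)×16.2 = €4,561.92 + €21,060.00 = €25,621.92.
Excess = €25,621.92 − €19,603.48 = €6,018.44.

Extra cost ≈ €6,018.44 per year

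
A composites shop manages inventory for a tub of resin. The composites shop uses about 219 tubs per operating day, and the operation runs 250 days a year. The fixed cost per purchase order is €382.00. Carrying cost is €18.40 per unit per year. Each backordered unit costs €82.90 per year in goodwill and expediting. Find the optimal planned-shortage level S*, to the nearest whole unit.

Annual demand D = 219 × 250 = 54,750.
With planned backorders, Q* = √(2DS/H) · √((H+B)/B).
√(2DS/H) = √(2 × 54,750 × 382 / 18.4) = 1507.752.
√((H+B)/B) = √((18.4+82.9)/82.9) = 1.1054.
Q* ≈ 1666.699.
S* = Q* · H/(H+B) = 1666.699 × 18.4/101.3 ≈ 302.737.

S* ≈ 303 tubs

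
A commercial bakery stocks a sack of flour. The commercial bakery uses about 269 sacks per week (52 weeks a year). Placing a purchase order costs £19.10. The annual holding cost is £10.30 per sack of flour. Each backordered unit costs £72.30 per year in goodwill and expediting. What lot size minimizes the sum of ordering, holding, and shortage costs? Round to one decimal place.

Annual demand D = 269 × 52 = 13,988.
With planned backorders, Q* = √(2DS/H) · √((H+B)/B).
√(2DS/H) = √(2 × 13,988 × 19.1 / 10.3) = 227.767.
√((H+B)/B) = √((10.3+72.3)/72.3) = 1.0689.
Q* ≈ 243.451.

Q* ≈ 243.5 sacks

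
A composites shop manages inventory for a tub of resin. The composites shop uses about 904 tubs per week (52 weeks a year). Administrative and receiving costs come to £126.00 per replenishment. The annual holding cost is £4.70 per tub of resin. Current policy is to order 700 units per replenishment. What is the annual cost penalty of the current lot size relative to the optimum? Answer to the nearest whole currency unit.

Annual demand D = 904 × 52 = 47,008.
EOQ = √(2DS/H) = √(2 × 47,008 × 126 / 4.7) ≈ 1587.59.
Cost at Q* = (D/Q*)S + (Q*/2)H = √(2DSH) ≈ £7,461.65.
Cost at Q = 700: (47,008/700)×126 + (700/2)×4.7 = £8,461.44 + £1,645.00 = £10,106.44.
Excess = £10,106.44 − £7,461.65 = £2,644.79.

Extra cost ≈ £2,645 per year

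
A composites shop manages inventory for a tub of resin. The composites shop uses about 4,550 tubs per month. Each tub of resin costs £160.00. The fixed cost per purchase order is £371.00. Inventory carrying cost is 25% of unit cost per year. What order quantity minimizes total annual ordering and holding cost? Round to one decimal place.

Q* ≈ 1,006.4 tubs

Annual demand D = 4,550 × 12 = 54,600.
Holding cost H = 0.25 × £160.00 = £40.0000 per unit per year.
EOQ = √(2DS / H) = √(2 × 54,600 × 371 / 40).
= √(40,513,200 / 40) = √1,012,830 ≈ 1006.395.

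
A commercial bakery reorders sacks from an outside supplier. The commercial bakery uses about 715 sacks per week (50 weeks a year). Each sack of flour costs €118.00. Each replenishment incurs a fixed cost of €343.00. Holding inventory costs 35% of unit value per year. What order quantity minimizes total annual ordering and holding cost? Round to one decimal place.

Q* ≈ 770.6 sacks

Annual demand D = 715 × 50 = 35,750.
Holding cost H = 0.35 × €118.00 = €41.3000 per unit per year.
EOQ = √(2DS / H) = √(2 × 35,750 × 343 / 41.3).
= √(24,524,500 / 41.3) = √593,813.5593 ≈ 770.593.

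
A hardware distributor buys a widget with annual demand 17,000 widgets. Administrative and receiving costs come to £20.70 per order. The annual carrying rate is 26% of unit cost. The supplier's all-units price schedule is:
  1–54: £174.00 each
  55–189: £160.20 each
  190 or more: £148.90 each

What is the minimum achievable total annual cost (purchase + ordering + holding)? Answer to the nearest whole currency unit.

Holding cost per unit per year at price C is H = 0.26·C.
For each price level, check whether its EOQ is feasible; otherwise the best quantity at that price is the breakpoint.
Tier 1 (£174.00): EOQ = 124.7 exceeds tier's upper bound 54, so this tier is dominated.
EOQ at £160.20 = 130.0 (feasible in tier 2): TC = 17,000×£160.20 + (17,000/130.0)×20.7 + (130.0/2)×0.26×£160.20 = £2,728,814.30.
EOQ at £148.90 = 134.8 < 190, so use break Q=190: TC = 17,000×£148.90 + (17,000/190.0)×20.7 + (190.0/2)×0.26×£148.90 = £2,536,829.94.
Lowest total cost among the candidates is at Q = 190.0.

TC* ≈ £2,536,830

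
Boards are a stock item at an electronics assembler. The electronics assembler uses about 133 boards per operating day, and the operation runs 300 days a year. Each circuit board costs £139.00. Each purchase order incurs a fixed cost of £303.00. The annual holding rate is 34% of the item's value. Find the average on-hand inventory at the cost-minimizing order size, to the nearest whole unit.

Average inventory ≈ 358 boards

Annual demand D = 133 × 300 = 39,900.
Holding cost H = 0.34 × £139.00 = £47.2600 per unit per year.
EOQ = √(2DS/H) = √(2 × 39,900 × 303 / 47.26) ≈ 715.28.
Average inventory = Q*/2 ≈ 715.28 / 2 = 357.640.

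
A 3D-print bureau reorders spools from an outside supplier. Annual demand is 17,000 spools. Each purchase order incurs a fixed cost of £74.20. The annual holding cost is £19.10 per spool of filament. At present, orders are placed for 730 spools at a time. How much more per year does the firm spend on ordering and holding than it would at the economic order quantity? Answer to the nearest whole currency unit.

Extra cost ≈ £1,758 per year

EOQ = √(2DS/H) = √(2 × 17,000 × 74.2 / 19.1) ≈ 363.43.
Cost at Q* = (D/Q*)S + (Q*/2)H = √(2DSH) ≈ £6,941.58.
Cost at Q = 730: (17,000/730)×74.2 + (730/2)×19.1 = £1,727.95 + £6,971.50 = £8,699.45.
Excess = £8,699.45 − £6,941.58 = £1,757.87.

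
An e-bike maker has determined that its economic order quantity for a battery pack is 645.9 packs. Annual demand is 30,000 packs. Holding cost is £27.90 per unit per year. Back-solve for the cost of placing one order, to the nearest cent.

The basic EOQ model gives Q* = √(2DS/H); rearrange for the unknown.
From Q* = √(2DS/H): S = Q*²H / (2D) = 645.9² × 27.9 / (2 × 30,000) = 193.9919.

S ≈ £193.99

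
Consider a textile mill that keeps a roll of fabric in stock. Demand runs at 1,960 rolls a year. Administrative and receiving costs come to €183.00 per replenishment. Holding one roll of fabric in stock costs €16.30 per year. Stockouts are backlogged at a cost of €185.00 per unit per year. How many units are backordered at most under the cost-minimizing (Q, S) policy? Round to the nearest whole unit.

With planned backorders, Q* = √(2DS/H) · √((H+B)/B).
√(2DS/H) = √(2 × 1,960 × 183 / 16.3) = 209.785.
√((H+B)/B) = √((16.3+185)/185) = 1.0431.
Q* ≈ 218.832.
S* = Q* · H/(H+B) = 218.832 × 16.3/201.3 ≈ 17.720.

S* ≈ 18 rolls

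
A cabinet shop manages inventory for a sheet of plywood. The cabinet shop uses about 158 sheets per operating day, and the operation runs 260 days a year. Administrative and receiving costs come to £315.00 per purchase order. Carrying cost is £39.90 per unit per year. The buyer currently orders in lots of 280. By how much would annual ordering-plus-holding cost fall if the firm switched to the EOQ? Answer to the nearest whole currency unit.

Annual demand D = 158 × 260 = 41,080.
EOQ = √(2DS/H) = √(2 × 41,080 × 315 / 39.9) ≈ 805.38.
Cost at Q* = (D/Q*)S + (Q*/2)H = √(2DSH) ≈ £32,134.53.
Cost at Q = 280: (41,080/280)×315 + (280/2)×39.9 = £46,215.00 + £5,586.00 = £51,801.00.
Excess = £51,801.00 − £32,134.53 = £19,666.47.

Extra cost ≈ £19,666 per year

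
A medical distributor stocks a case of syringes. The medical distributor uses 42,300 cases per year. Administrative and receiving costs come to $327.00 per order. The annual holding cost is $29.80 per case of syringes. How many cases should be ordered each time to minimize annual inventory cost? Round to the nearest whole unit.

EOQ = √(2DS / H) = √(2 × 42,300 × 327 / 29.8).
= √(27,664,200 / 29.8) = √928,328.8591 ≈ 963.498.

Q* ≈ 963 cases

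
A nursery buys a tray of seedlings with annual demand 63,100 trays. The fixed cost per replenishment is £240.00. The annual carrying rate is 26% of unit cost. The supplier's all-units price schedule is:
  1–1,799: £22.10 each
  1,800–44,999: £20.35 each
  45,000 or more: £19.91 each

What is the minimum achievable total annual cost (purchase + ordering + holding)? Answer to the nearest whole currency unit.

TC* ≈ £1,296,744

Holding cost per unit per year at price C is H = 0.26·C.
Evaluate total cost at each tier's feasible EOQ or, if the EOQ is below the tier, at the tier's minimum quantity.
Tier 1 (£22.10): EOQ = 2295.9 exceeds tier's upper bound 1799, so this tier is dominated.
EOQ at £20.35 = 2392.6 (feasible in tier 2): TC = 63,100×£20.35 + (63,100/2392.6)×240 + (2392.6/2)×0.26×£20.35 = £1,296,744.14.
EOQ at £19.91 = 2418.9 < 45000, so use break Q=45000: TC = 63,100×£19.91 + (63,100/45000.0)×240 + (45000.0/2)×0.26×£19.91 = £1,373,131.03.
Lowest total cost among the candidates is at Q = 2392.6.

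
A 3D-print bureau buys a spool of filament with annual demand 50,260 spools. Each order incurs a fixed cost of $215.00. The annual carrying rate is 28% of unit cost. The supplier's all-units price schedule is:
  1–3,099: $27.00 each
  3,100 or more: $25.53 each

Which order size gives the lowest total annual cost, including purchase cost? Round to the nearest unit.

Holding cost per unit per year at price C is H = 0.28·C.
For each price level, check whether its EOQ is feasible; otherwise the best quantity at that price is the breakpoint.
EOQ at $27.00 = 1690.8 (feasible in tier 1): TC = 50,260×$27.00 + (50,260/1690.8)×215 + (1690.8/2)×0.28×$27.00 = $1,369,802.22.
EOQ at $25.53 = 1738.8 < 3100, so use break Q=3100: TC = 50,260×$25.53 + (50,260/3100.0)×215 + (3100.0/2)×0.28×$25.53 = $1,297,703.59.
Lowest total cost is $1,297,703.59 at Q = 3100.0.

Q* ≈ 3,100 spools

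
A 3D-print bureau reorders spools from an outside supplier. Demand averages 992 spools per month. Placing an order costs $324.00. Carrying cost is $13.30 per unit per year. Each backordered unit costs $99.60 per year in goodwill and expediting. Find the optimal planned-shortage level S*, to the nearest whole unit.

Annual demand D = 992 × 12 = 11,904.
With planned backorders, Q* = √(2DS/H) · √((H+B)/B).
√(2DS/H) = √(2 × 11,904 × 324 / 13.3) = 761.567.
√((H+B)/B) = √((13.3+99.6)/99.6) = 1.0647.
Q* ≈ 810.822.
S* = Q* · H/(H+B) = 810.822 × 13.3/112.9 ≈ 95.518.

S* ≈ 96 spools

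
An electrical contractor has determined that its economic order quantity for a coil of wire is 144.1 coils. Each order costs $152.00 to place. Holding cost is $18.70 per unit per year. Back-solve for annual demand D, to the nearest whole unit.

Invert the EOQ relation Q*² = 2DS/H.
From Q* = √(2DS/H): D = Q*²H / (2S) = 144.1² × 18.7 / (2 × 152) = 1277.309.

D ≈ 1,277 coils per year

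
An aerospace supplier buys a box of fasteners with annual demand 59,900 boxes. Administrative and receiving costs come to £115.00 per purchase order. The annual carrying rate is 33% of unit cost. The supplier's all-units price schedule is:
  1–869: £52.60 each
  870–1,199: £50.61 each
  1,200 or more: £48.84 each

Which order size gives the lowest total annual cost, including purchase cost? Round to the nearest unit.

Holding cost per unit per year at price C is H = 0.33·C.
Evaluate total cost at each tier's feasible EOQ or, if the EOQ is below the tier, at the tier's minimum quantity.
Tier 1 (£52.60): EOQ = 890.9 exceeds tier's upper bound 869, so this tier is dominated.
EOQ at £50.61 = 908.2 (feasible in tier 2): TC = 59,900×£50.61 + (59,900/908.2)×115 + (908.2/2)×0.33×£50.61 = £3,046,707.84.
EOQ at £48.84 = 924.6 < 1200, so use break Q=1200: TC = 59,900×£48.84 + (59,900/1200.0)×115 + (1200.0/2)×0.33×£48.84 = £2,940,926.74.
Lowest total cost is £2,940,926.74 at Q = 1200.0.

Q* ≈ 1,200 boxes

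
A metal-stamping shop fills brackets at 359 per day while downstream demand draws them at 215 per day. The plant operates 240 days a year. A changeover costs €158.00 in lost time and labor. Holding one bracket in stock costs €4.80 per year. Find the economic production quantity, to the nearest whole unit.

Annual demand D = 215 × 240 = 51,600.
Production build-up factor (1 − d/p) = 1 − 215/359 = 0.4011.
Q* = √(2DS / (H(1 − d/p))) = √(2 × 51,600 × 158 / (4.8 × 0.4011)).
= √(16,305,600 / 1.9253) ≈ 2910.139.

Q* ≈ 2,910 brackets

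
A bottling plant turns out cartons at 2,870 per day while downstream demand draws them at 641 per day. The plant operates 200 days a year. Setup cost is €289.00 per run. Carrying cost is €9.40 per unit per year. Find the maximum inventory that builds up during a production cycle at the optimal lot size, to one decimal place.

Annual demand D = 641 × 200 = 128,200.
Production build-up factor (1 − d/p) = 1 − 641/2,870 = 0.7767.
Q* = √(2DS / (H(1 − d/p))) = √(2 × 128,200 × 289 / (9.4 × 0.7767)).
= √(74,099,600 / 7.3006) ≈ 3185.884.
Maximum inventory = Q*(1 − d/p) = 3185.884 × 0.7767 ≈ 2474.333.

I_max ≈ 2,474.3 cartons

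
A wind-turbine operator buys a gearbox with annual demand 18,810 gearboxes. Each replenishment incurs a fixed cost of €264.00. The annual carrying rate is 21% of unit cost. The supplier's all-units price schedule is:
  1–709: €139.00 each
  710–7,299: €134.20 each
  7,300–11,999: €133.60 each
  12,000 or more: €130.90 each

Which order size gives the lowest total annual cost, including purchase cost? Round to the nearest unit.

Holding cost per unit per year at price C is H = 0.21·C.
Candidates are each tier's EOQ (if it falls in that tier) and each price-break quantity.
EOQ at €139.00 = 583.3 (feasible in tier 1): TC = 18,810×€139.00 + (18,810/583.3)×264 + (583.3/2)×0.21×€139.00 = €2,631,616.62.
EOQ at €134.20 = 593.6 < 710, so use break Q=710: TC = 18,810×€134.20 + (18,810/710.0)×264 + (710.0/2)×0.21×€134.20 = €2,541,300.75.
EOQ at €133.60 = 595.0 < 7300, so use break Q=7300: TC = 18,810×€133.60 + (18,810/7300.0)×264 + (7300.0/2)×0.21×€133.60 = €2,616,100.65.
EOQ at €130.90 = 601.1 < 12000, so use break Q=12000: TC = 18,810×€130.90 + (18,810/12000.0)×264 + (12000.0/2)×0.21×€130.90 = €2,627,576.82.
Lowest total cost is €2,541,300.75 at Q = 710.0.

Q* ≈ 710 gearboxes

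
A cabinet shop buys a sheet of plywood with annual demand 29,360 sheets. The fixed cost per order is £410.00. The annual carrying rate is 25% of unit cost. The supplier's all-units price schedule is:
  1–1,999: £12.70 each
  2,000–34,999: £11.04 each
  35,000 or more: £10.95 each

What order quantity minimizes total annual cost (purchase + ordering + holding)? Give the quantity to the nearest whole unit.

Q* ≈ 2,953 sheets

Holding cost per unit per year at price C is H = 0.25·C.
Evaluate total cost at each tier's feasible EOQ or, if the EOQ is below the tier, at the tier's minimum quantity.
Tier 1 (£12.70): EOQ = 2753.7 exceeds tier's upper bound 1999, so this tier is dominated.
EOQ at £11.04 = 2953.5 (feasible in tier 2): TC = 29,360×£11.04 + (29,360/2953.5)×410 + (2953.5/2)×0.25×£11.04 = £332,285.94.
EOQ at £10.95 = 2965.6 < 35000, so use break Q=35000: TC = 29,360×£10.95 + (29,360/35000.0)×410 + (35000.0/2)×0.25×£10.95 = £369,742.18.
Lowest total cost is £332,285.94 at Q = 2953.5.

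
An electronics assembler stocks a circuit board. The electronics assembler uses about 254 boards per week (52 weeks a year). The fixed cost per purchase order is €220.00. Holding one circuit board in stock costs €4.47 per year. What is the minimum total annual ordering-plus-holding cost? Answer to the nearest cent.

Annual demand D = 254 × 52 = 13,208.
Q* = √(2DS/H) = √(2 × 13,208 × 220 / 4.47) ≈ 1140.23.
At Q*, ordering cost (D/Q*)S equals holding cost (Q*/2)H, each = √(DSH/2).
Minimum total = √(2DSH) = √(2 × 13,208 × 220 × 4.47) ≈ 5096.812.

TC* ≈ €5,096.81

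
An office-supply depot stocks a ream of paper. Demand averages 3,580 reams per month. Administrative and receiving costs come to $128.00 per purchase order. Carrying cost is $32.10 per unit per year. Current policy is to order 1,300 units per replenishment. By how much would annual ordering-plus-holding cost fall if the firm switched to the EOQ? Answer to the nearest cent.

Extra cost ≈ $6,305.87 per year

Annual demand D = 3,580 × 12 = 42,960.
EOQ = √(2DS/H) = √(2 × 42,960 × 128 / 32.1) ≈ 585.33.
Cost at Q* = (D/Q*)S + (Q*/2)H = √(2DSH) ≈ $18,789.04.
Cost at Q = 1,300: (42,960/1,300)×128 + (1,300/2)×32.1 = $4,229.91 + $20,865.00 = $25,094.91.
Excess = $25,094.91 − $18,789.04 = $6,305.87.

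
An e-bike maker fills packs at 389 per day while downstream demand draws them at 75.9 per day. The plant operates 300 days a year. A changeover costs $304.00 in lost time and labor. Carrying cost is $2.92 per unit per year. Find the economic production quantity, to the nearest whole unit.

Q* ≈ 2,427 packs

Annual demand D = 75.9 × 300 = 22,770.
Production build-up factor (1 − d/p) = 1 − 75.9/389 = 0.8049.
Q* = √(2DS / (H(1 − d/p))) = √(2 × 22,770 × 304 / (2.92 × 0.8049)).
= √(13,844,160 / 2.3503) ≈ 2427.030.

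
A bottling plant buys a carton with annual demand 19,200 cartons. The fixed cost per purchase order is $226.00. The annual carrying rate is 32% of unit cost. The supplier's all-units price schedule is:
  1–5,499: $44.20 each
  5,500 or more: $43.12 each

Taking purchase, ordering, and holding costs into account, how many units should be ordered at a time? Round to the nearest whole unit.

Holding cost per unit per year at price C is H = 0.32·C.
Candidates are each tier's EOQ (if it falls in that tier) and each price-break quantity.
EOQ at $44.20 = 783.3 (feasible in tier 1): TC = 19,200×$44.20 + (19,200/783.3)×226 + (783.3/2)×0.32×$44.20 = $859,719.14.
EOQ at $43.12 = 793.1 < 5500, so use break Q=5500: TC = 19,200×$43.12 + (19,200/5500.0)×226 + (5500.0/2)×0.32×$43.12 = $866,638.55.
Lowest total cost is $859,719.14 at Q = 783.3.

Q* ≈ 783 cartons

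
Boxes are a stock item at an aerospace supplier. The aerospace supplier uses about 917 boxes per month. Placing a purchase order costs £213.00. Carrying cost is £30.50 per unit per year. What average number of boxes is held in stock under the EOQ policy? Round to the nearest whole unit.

Average inventory ≈ 196 boxes

Annual demand D = 917 × 12 = 11,004.
EOQ = √(2DS/H) = √(2 × 11,004 × 213 / 30.5) ≈ 392.04.
Average inventory = Q*/2 ≈ 392.04 / 2 = 196.020.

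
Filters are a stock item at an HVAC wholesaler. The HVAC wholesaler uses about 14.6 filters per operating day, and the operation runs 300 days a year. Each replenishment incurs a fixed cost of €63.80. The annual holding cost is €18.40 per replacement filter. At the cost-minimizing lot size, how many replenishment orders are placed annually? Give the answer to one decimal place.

Annual demand D = 14.6 × 300 = 4,380.
Q* = √(2DS/H) = √(2 × 4,380 × 63.8 / 18.4) ≈ 174.28.
Orders per year = D / Q* = 4,380 / 174.28 ≈ 25.132.

N ≈ 25.1 orders per year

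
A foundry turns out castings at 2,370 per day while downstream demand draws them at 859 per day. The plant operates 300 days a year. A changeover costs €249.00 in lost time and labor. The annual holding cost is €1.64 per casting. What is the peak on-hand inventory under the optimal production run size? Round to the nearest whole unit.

Annual demand D = 859 × 300 = 257,700.
Production build-up factor (1 − d/p) = 1 − 859/2,370 = 0.6376.
Q* = √(2DS / (H(1 − d/p))) = √(2 × 257,700 × 249 / (1.64 × 0.6376)).
= √(128,334,600 / 1.0456) ≈ 11078.779.
Maximum inventory = Q*(1 − d/p) = 11078.779 × 0.6376 ≈ 7063.306.

I_max ≈ 7,063 castings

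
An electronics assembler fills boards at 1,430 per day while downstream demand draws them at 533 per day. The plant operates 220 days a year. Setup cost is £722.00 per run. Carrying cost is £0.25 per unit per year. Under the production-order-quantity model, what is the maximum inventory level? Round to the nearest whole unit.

Annual demand D = 533 × 220 = 117,260.
Production build-up factor (1 − d/p) = 1 − 533/1,430 = 0.6273.
Q* = √(2DS / (H(1 − d/p))) = √(2 × 117,260 × 722 / (0.25 × 0.6273)).
= √(169,323,440 / 0.1568) ≈ 32859.453.
Maximum inventory = Q*(1 − d/p) = 32859.453 × 0.6273 ≈ 20611.839.

I_max ≈ 20,612 boards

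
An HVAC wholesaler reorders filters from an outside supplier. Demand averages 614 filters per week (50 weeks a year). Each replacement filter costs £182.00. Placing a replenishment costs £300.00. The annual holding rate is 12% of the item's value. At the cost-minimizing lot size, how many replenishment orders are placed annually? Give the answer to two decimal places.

N ≈ 33.43 orders per year

Annual demand D = 614 × 50 = 30,700.
Holding cost H = 0.12 × £182.00 = £21.8400 per unit per year.
The optimal lot size = √(2DS/H) = √(2 × 30,700 × 300 / 21.84) ≈ 918.37.
Orders per year = D / Q* = 30,700 / 918.37 ≈ 33.429.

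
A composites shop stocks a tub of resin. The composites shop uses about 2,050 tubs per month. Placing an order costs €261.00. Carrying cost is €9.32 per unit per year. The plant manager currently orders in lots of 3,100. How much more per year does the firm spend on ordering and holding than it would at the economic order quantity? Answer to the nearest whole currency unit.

Extra cost ≈ €5,577 per year

Annual demand D = 2,050 × 12 = 24,600.
EOQ = √(2DS/H) = √(2 × 24,600 × 261 / 9.32) ≈ 1173.80.
Cost at Q* = (D/Q*)S + (Q*/2)H = √(2DSH) ≈ €10,939.83.
Cost at Q = 3,100: (24,600/3,100)×261 + (3,100/2)×9.32 = €2,071.16 + €14,446.00 = €16,517.16.
Excess = €16,517.16 − €10,939.83 = €5,577.33.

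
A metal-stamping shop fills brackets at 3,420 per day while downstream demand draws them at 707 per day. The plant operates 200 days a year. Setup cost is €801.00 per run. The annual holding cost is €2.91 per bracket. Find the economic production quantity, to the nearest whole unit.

Q* ≈ 9,906 brackets

Annual demand D = 707 × 200 = 141,400.
Production build-up factor (1 − d/p) = 1 − 707/3,420 = 0.7933.
Q* = √(2DS / (H(1 − d/p))) = √(2 × 141,400 × 801 / (2.91 × 0.7933)).
= √(226,522,800 / 2.3084) ≈ 9905.984.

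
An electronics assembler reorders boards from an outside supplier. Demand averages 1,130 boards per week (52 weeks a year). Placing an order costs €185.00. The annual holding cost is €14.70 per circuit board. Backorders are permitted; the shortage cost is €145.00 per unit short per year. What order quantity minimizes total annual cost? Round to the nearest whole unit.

Annual demand D = 1,130 × 52 = 58,760.
With planned backorders, Q* = √(2DS/H) · √((H+B)/B).
√(2DS/H) = √(2 × 58,760 × 185 / 14.7) = 1216.139.
√((H+B)/B) = √((14.7+145)/145) = 1.0495.
Q* ≈ 1276.296.

Q* ≈ 1,276 boards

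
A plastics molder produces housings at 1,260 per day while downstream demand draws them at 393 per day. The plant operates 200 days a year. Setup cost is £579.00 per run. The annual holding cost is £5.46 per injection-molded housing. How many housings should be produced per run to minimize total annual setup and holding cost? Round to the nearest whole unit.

Q* ≈ 4,922 housings

Annual demand D = 393 × 200 = 78,600.
Production build-up factor (1 − d/p) = 1 − 393/1,260 = 0.6881.
Q* = √(2DS / (H(1 − d/p))) = √(2 × 78,600 × 579 / (5.46 × 0.6881)).
= √(91,018,800 / 3.757) ≈ 4922.038.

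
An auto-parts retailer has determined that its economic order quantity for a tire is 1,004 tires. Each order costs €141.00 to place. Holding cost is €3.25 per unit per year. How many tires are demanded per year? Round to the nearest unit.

The basic EOQ model gives Q* = √(2DS/H); rearrange for the unknown.
From Q* = √(2DS/H): D = Q*²H / (2S) = 1,004² × 3.25 / (2 × 141) = 11617.206.

D ≈ 11,617 tires per year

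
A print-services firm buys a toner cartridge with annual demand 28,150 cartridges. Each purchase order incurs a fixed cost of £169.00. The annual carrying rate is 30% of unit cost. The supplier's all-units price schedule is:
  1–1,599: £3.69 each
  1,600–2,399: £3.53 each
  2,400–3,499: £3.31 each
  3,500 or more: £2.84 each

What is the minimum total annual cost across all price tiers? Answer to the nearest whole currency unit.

TC* ≈ £82,796

Holding cost per unit per year at price C is H = 0.30·C.
For each price level, check whether its EOQ is feasible; otherwise the best quantity at that price is the breakpoint.
Tier 1 (£3.69): EOQ = 2931.7 exceeds tier's upper bound 1599, so this tier is dominated.
Tier 2 (£3.53): EOQ = 2997.4 exceeds tier's upper bound 2399, so this tier is dominated.
EOQ at £3.31 = 3095.4 (feasible in tier 3): TC = 28,150×£3.31 + (28,150/3095.4)×169 + (3095.4/2)×0.30×£3.31 = £96,250.28.
EOQ at £2.84 = 3341.8 < 3500, so use break Q=3500: TC = 28,150×£2.84 + (28,150/3500.0)×169 + (3500.0/2)×0.30×£2.84 = £82,796.24.
Lowest total cost among the candidates is at Q = 3500.0.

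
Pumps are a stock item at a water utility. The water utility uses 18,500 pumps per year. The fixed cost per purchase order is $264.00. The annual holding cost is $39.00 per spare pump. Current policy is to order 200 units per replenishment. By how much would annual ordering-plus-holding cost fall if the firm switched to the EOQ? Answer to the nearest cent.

Extra cost ≈ $8,802.01 per year

EOQ = √(2DS/H) = √(2 × 18,500 × 264 / 39) ≈ 500.46.
Cost at Q* = (D/Q*)S + (Q*/2)H = √(2DSH) ≈ $19,517.99.
Cost at Q = 200: (18,500/200)×264 + (200/2)×39 = $24,420.00 + $3,900.00 = $28,320.00.
Excess = $28,320.00 − $19,517.99 = $8,802.01.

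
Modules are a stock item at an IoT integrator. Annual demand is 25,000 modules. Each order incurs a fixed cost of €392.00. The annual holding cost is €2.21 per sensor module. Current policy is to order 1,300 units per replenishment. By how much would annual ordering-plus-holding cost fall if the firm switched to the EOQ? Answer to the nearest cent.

EOQ = √(2DS/H) = √(2 × 25,000 × 392 / 2.21) ≈ 2978.05.
Cost at Q* = (D/Q*)S + (Q*/2)H = √(2DSH) ≈ €6,581.49.
Cost at Q = 1,300: (25,000/1,300)×392 + (1,300/2)×2.21 = €7,538.46 + €1,436.50 = €8,974.96.
Excess = €8,974.96 − €6,581.49 = €2,393.47.

Extra cost ≈ €2,393.47 per year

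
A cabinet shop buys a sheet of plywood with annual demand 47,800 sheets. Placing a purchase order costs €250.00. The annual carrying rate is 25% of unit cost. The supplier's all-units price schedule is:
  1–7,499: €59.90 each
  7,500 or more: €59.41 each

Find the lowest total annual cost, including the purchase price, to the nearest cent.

TC* ≈ €2,882,138.31

Holding cost per unit per year at price C is H = 0.25·C.
Candidates are each tier's EOQ (if it falls in that tier) and each price-break quantity.
EOQ at €59.90 = 1263.3 (feasible in tier 1): TC = 47,800×€59.90 + (47,800/1263.3)×250 + (1263.3/2)×0.25×€59.90 = €2,882,138.31.
EOQ at €59.41 = 1268.5 < 7500, so use break Q=7500: TC = 47,800×€59.41 + (47,800/7500.0)×250 + (7500.0/2)×0.25×€59.41 = €2,897,088.21.
Lowest total cost among the candidates is at Q = 1263.3.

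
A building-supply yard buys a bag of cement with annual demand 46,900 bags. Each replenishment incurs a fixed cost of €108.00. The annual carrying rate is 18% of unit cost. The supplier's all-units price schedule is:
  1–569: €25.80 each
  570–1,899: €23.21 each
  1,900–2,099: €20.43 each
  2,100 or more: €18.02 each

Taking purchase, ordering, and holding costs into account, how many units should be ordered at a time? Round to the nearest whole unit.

Holding cost per unit per year at price C is H = 0.18·C.
Candidates are each tier's EOQ (if it falls in that tier) and each price-break quantity.
Tier 1 (€25.80): EOQ = 1477.0 exceeds tier's upper bound 569, so this tier is dominated.
EOQ at €23.21 = 1557.2 (feasible in tier 2): TC = 46,900×€23.21 + (46,900/1557.2)×108 + (1557.2/2)×0.18×€23.21 = €1,095,054.60.
EOQ at €20.43 = 1659.8 < 1900, so use break Q=1900: TC = 46,900×€20.43 + (46,900/1900.0)×108 + (1900.0/2)×0.18×€20.43 = €964,326.42.
EOQ at €18.02 = 1767.3 < 2100, so use break Q=2100: TC = 46,900×€18.02 + (46,900/2100.0)×108 + (2100.0/2)×0.18×€18.02 = €850,955.78.
Lowest total cost is €850,955.78 at Q = 2100.0.

Q* ≈ 2,100 bags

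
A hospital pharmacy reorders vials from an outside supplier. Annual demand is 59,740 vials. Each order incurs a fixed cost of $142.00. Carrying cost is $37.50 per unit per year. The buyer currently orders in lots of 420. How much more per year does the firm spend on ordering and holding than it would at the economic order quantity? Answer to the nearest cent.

EOQ = √(2DS/H) = √(2 × 59,740 × 142 / 37.5) ≈ 672.63.
Cost at Q* = (D/Q*)S + (Q*/2)H = √(2DSH) ≈ $25,223.62.
Cost at Q = 420: (59,740/420)×142 + (420/2)×37.5 = $20,197.81 + $7,875.00 = $28,072.81.
Excess = $28,072.81 − $25,223.62 = $2,849.19.

Extra cost ≈ $2,849.19 per year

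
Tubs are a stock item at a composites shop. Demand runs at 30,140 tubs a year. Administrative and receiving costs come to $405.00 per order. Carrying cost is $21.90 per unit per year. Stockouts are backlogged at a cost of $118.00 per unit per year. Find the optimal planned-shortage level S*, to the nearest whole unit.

S* ≈ 180 tubs

With planned backorders, Q* = √(2DS/H) · √((H+B)/B).
√(2DS/H) = √(2 × 30,140 × 405 / 21.9) = 1055.825.
√((H+B)/B) = √((21.9+118)/118) = 1.0888.
Q* ≈ 1149.635.
S* = Q* · H/(H+B) = 1149.635 × 21.9/139.9 ≈ 179.964.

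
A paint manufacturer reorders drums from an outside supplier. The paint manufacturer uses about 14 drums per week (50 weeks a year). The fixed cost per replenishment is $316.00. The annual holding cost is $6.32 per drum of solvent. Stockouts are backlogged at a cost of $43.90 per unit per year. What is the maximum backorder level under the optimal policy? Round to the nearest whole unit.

Annual demand D = 14 × 50 = 700.
With planned backorders, Q* = √(2DS/H) · √((H+B)/B).
√(2DS/H) = √(2 × 700 × 316 / 6.32) = 264.575.
√((H+B)/B) = √((6.32+43.9)/43.9) = 1.0696.
Q* ≈ 282.980.
S* = Q* · H/(H+B) = 282.980 × 6.32/50.22 ≈ 35.612.

S* ≈ 36 drums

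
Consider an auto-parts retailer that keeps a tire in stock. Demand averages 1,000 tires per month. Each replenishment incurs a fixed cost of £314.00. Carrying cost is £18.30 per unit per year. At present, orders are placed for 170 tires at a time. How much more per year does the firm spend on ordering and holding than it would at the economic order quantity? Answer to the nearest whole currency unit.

Annual demand D = 1,000 × 12 = 12,000.
EOQ = √(2DS/H) = √(2 × 12,000 × 314 / 18.3) ≈ 641.72.
Cost at Q* = (D/Q*)S + (Q*/2)H = √(2DSH) ≈ £11,743.46.
Cost at Q = 170: (12,000/170)×314 + (170/2)×18.3 = £22,164.71 + £1,555.50 = £23,720.21.
Excess = £23,720.21 − £11,743.46 = £11,976.75.

Extra cost ≈ £11,977 per year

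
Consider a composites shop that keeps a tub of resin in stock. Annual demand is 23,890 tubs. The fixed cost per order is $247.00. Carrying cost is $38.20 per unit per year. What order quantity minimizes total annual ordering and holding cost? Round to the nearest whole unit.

EOQ = √(2DS / H) = √(2 × 23,890 × 247 / 38.2).
= √(11,801,660 / 38.2) = √308,943.9791 ≈ 555.827.

Q* ≈ 556 tubs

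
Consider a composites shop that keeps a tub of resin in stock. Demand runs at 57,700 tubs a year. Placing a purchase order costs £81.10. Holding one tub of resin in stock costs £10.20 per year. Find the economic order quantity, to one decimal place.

Q* ≈ 957.9 tubs

EOQ = √(2DS / H) = √(2 × 57,700 × 81.1 / 10.2).
= √(9,358,940 / 10.2) = √917,543.1373 ≈ 957.885.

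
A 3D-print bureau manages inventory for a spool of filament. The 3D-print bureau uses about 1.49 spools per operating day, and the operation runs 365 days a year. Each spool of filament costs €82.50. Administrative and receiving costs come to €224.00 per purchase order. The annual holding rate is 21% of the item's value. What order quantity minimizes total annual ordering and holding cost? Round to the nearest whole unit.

Q* ≈ 119 spools

Annual demand D = 1.49 × 365 = 543.85.
Holding cost H = 0.21 × €82.50 = €17.3250 per unit per year.
EOQ = √(2DS / H) = √(2 × 543.85 × 224 / 17.325).
= √(243,644.8 / 17.325) = √14,063.1919 ≈ 118.588.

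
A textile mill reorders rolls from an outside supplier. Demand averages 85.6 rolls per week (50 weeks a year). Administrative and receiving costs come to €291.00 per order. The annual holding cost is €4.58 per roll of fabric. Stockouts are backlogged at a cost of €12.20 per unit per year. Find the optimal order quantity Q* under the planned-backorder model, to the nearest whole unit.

Annual demand D = 85.6 × 50 = 4,280.
With planned backorders, Q* = √(2DS/H) · √((H+B)/B).
√(2DS/H) = √(2 × 4,280 × 291 / 4.58) = 737.481.
√((H+B)/B) = √((4.58+12.2)/12.2) = 1.1728.
Q* ≈ 864.902.

Q* ≈ 865 rolls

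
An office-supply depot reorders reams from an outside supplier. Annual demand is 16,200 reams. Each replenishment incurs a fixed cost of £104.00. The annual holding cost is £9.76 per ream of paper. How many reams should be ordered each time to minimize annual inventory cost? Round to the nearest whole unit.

EOQ = √(2DS / H) = √(2 × 16,200 × 104 / 9.76).
= √(3,369,600 / 9.76) = √345,245.9016 ≈ 587.576.

Q* ≈ 588 reams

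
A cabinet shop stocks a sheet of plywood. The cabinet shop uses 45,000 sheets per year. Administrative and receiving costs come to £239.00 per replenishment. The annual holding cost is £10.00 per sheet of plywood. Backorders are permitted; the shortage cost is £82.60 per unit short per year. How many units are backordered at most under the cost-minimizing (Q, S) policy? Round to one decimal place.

With planned backorders, Q* = √(2DS/H) · √((H+B)/B).
√(2DS/H) = √(2 × 45,000 × 239 / 10) = 1466.629.
√((H+B)/B) = √((10+82.6)/82.6) = 1.0588.
Q* ≈ 1552.872.
S* = Q* · H/(H+B) = 1552.872 × 10/92.6 ≈ 167.697.

S* ≈ 167.7 sheets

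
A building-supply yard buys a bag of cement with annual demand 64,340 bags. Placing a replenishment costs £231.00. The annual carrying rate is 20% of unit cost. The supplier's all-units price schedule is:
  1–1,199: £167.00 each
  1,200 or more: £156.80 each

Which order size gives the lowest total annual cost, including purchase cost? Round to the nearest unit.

Holding cost per unit per year at price C is H = 0.20·C.
For each price level, check whether its EOQ is feasible; otherwise the best quantity at that price is the breakpoint.
EOQ at £167.00 = 943.4 (feasible in tier 1): TC = 64,340×£167.00 + (64,340/943.4)×231 + (943.4/2)×0.20×£167.00 = £10,776,289.01.
EOQ at £156.80 = 973.6 < 1200, so use break Q=1200: TC = 64,340×£156.80 + (64,340/1200.0)×231 + (1200.0/2)×0.20×£156.80 = £10,119,713.45.
Lowest total cost is £10,119,713.45 at Q = 1200.0.

Q* ≈ 1,200 bags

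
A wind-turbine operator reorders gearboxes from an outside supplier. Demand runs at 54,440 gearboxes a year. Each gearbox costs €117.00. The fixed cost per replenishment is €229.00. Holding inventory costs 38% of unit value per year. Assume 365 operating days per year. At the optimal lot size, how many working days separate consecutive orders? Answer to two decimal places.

Holding cost H = 0.38 × €117.00 = €44.4600 per unit per year.
EOQ = √(2DS/H) = √(2 × 54,440 × 229 / 44.46) ≈ 748.87.
Cycle time = Q*/D × 365 = 748.87 / 54,440 × 365 ≈ 5.021 days.

T ≈ 5.02 days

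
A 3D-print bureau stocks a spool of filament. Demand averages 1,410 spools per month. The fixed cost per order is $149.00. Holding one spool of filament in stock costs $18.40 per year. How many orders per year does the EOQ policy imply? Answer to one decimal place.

Annual demand D = 1,410 × 12 = 16,920.
Q* = √(2DS/H) = √(2 × 16,920 × 149 / 18.4) ≈ 523.48.
Orders per year = D / Q* = 16,920 / 523.48 ≈ 32.322.

N ≈ 32.3 orders per year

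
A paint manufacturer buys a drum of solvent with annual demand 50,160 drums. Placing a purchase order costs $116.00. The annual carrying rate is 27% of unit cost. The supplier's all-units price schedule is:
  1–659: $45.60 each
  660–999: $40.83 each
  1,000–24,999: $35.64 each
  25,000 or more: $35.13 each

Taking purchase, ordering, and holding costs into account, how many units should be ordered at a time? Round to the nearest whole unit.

Q* ≈ 1,100 drums

Holding cost per unit per year at price C is H = 0.27·C.
For each price level, check whether its EOQ is feasible; otherwise the best quantity at that price is the breakpoint.
Tier 1 ($45.60): EOQ = 972.2 exceeds tier's upper bound 659, so this tier is dominated.
Tier 2 ($40.83): EOQ = 1027.4 exceeds tier's upper bound 999, so this tier is dominated.
EOQ at $35.64 = 1099.7 (feasible in tier 3): TC = 50,160×$35.64 + (50,160/1099.7)×116 + (1099.7/2)×0.27×$35.64 = $1,798,284.54.
EOQ at $35.13 = 1107.6 < 25000, so use break Q=25000: TC = 50,160×$35.13 + (50,160/25000.0)×116 + (25000.0/2)×0.27×$35.13 = $1,880,917.29.
Lowest total cost is $1,798,284.54 at Q = 1099.7.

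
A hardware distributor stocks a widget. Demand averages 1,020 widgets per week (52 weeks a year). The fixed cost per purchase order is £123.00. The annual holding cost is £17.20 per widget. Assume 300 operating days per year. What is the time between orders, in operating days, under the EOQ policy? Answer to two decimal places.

T ≈ 4.93 days

Annual demand D = 1,020 × 52 = 53,040.
The optimal lot size = √(2DS/H) = √(2 × 53,040 × 123 / 17.2) ≈ 870.97.
Cycle time = Q*/D × 300 = 870.97 / 53,040 × 300 ≈ 4.926 days.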